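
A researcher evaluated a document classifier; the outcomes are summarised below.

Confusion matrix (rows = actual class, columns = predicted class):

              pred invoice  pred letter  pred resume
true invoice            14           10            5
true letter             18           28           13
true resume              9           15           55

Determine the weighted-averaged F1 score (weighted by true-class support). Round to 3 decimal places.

Per-class F1 score (2·TP/(2·TP+FP+FN)):
  invoice: TP=14, FP=18+9=27, FN=10+5=15 → 28/70 = 0.4000
  letter: TP=28, FP=10+15=25, FN=18+13=31 → 56/112 = 0.5000
  resume: TP=55, FP=5+13=18, FN=9+15=24 → 110/152 = 0.7237
Weighted-F1 score = Σ (supportᵢ/N)·F1 scoreᵢ with N=167: (29/167)·0.4000 + (59/167)·0.5000 + (79/167)·0.7237 = 0.588

0.588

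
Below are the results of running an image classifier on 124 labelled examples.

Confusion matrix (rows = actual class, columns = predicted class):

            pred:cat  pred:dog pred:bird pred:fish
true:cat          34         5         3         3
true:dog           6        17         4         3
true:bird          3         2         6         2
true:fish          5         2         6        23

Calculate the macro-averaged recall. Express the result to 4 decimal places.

Per-class recall (TP/(TP+FN)):
  cat: TP=34, FN=5+3+3=11 → 34/45 = 0.75556
  dog: TP=17, FN=6+4+3=13 → 17/30 = 0.56667
  bird: TP=6, FN=3+2+2=7 → 6/13 = 0.46154
  fish: TP=23, FN=5+2+6=13 → 23/36 = 0.63889
Macro-recall = mean = (0.75556 + 0.56667 + 0.46154 + 0.63889) / 4 = 0.6057

0.6057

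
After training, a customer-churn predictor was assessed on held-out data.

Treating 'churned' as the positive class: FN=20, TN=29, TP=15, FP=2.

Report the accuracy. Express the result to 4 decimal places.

0.6667

Accuracy = (TP+TN)/N = (15+29)/66 = 0.6667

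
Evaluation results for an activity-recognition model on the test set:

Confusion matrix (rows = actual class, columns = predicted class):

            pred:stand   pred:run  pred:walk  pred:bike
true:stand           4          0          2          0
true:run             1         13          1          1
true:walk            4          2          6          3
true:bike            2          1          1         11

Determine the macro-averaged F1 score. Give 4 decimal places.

0.6241

Per-class F1 score (2·TP/(2·TP+FP+FN)):
  stand: TP=4, FP=1+4+2=7, FN=0+2+0=2 → 8/17 = 0.47059
  run: TP=13, FP=0+2+1=3, FN=1+1+1=3 → 26/32 = 0.81250
  walk: TP=6, FP=2+1+1=4, FN=4+2+3=9 → 12/25 = 0.48000
  bike: TP=11, FP=0+1+3=4, FN=2+1+1=4 → 22/30 = 0.73333
Macro-F1 score = mean = (0.47059 + 0.81250 + 0.48000 + 0.73333) / 4 = 0.6241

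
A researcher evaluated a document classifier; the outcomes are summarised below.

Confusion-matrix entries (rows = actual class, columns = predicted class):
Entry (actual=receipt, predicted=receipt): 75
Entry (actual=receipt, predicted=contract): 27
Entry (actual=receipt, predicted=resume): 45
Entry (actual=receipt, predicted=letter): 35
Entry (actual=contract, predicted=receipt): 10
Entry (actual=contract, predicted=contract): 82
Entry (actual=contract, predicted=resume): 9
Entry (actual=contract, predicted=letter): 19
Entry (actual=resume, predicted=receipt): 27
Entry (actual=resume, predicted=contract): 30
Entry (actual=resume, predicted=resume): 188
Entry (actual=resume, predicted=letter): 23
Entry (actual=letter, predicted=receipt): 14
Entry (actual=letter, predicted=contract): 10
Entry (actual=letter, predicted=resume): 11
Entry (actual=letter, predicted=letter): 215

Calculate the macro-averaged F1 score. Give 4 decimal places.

0.6529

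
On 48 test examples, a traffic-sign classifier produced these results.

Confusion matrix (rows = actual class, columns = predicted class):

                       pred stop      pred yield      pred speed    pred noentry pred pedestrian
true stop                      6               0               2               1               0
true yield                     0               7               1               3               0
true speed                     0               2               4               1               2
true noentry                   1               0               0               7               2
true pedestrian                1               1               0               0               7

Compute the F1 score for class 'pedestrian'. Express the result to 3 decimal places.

0.700

F1 score = 2·TP/(2·TP+FP+FN).
pedestrian: TP=7, FP=0+0+2+2=4, FN=1+1+0+0=2 → 14/20 = 0.7000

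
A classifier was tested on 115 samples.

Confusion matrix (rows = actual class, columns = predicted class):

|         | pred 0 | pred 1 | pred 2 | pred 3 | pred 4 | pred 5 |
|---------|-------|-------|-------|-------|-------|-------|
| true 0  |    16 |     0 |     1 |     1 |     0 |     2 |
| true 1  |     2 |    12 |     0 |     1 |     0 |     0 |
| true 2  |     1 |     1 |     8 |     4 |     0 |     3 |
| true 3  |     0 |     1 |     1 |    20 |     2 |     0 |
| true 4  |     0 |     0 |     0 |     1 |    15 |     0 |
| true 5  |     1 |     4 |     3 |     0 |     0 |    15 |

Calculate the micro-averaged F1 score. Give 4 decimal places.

Micro-averaging pools counts across classes: ΣTP=86, ΣFP=29, ΣFN=29.
Micro-F1 score = 2·TP/(2·TP+FP+FN) on pooled counts = 0.7478 (equals overall accuracy in single-label multiclass).

0.7478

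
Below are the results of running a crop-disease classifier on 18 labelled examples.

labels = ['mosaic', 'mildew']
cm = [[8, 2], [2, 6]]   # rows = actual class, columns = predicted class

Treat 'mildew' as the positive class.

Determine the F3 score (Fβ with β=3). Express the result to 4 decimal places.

0.7500

Fβ = (1+β²)·TP / ((1+β²)·TP + β²·FN + FP), with β²=9
= 10·6 / (10·6 + 9·2 + 2) = 0.7500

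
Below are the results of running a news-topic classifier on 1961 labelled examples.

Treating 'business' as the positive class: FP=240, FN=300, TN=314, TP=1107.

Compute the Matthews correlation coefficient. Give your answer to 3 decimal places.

0.343

MCC = (TP·TN − FP·FN) / √((TP+FP)(TP+FN)(TN+FP)(TN+FN))
Numerator = 1107·314 − 240·300 = 275598
Denominator = √(1347·1407·554·614) = √644673515724 = 802915.6343
MCC = 275598 / 802915.6343 = 0.343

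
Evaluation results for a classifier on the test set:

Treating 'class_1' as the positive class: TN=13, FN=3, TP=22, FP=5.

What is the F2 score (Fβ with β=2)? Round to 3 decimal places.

Fβ = (1+β²)·TP / ((1+β²)·TP + β²·FN + FP), with β²=4
= 5·22 / (5·22 + 4·3 + 5) = 0.866

0.866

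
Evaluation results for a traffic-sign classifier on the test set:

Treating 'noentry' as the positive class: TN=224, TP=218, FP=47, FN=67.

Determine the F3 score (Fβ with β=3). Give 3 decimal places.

0.770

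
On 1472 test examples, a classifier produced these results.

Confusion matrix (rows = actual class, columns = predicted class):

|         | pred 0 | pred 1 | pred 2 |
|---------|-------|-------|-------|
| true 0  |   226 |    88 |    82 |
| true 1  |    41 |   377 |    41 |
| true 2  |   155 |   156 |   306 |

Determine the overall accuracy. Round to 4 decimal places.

Accuracy = trace / total = (226+377+306=909) / 1472 = 909/1472 = 0.6175

0.6175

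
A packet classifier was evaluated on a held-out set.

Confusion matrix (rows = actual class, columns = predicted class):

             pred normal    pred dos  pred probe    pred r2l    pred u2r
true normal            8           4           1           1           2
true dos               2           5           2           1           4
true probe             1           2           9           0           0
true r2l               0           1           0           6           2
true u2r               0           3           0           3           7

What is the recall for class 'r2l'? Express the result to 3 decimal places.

One-vs-rest for 'r2l': TP = diagonal; FP = other classes predicted 'r2l'; FN = 'r2l' predicted as other.
recall = TP/(TP+FN).
r2l: TP=6, FN=0+1+0+2=3 → 6/9 = 0.6667

0.667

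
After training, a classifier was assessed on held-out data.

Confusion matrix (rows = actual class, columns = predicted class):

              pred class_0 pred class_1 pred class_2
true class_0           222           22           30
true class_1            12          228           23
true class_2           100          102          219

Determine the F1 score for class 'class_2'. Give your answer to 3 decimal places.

Take TP from the diagonal, FP from the rest of the 'class_2' prediction marginal, FN from the rest of the 'class_2' actual marginal.
F1 score = 2·TP/(2·TP+FP+FN).
class_2: TP=219, FP=30+23=53, FN=100+102=202 → 438/693 = 0.6320

0.632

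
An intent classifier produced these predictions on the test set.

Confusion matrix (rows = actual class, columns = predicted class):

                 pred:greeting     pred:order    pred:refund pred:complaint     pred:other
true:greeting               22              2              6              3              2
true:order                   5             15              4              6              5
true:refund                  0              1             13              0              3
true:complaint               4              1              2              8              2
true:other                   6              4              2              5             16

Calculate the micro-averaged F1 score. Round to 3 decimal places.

0.540

Micro-averaging pools counts across classes: ΣTP=74, ΣFP=63, ΣFN=63.
Micro-F1 score = 2·TP/(2·TP+FP+FN) on pooled counts = 0.540 (equals overall accuracy in single-label multiclass).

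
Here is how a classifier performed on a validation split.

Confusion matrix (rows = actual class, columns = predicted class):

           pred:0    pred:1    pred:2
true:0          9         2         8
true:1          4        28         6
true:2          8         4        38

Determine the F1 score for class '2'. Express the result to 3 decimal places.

0.745

F1 score = 2·TP/(2·TP+FP+FN).
2: TP=38, FP=8+6=14, FN=8+4=12 → 76/102 = 0.7451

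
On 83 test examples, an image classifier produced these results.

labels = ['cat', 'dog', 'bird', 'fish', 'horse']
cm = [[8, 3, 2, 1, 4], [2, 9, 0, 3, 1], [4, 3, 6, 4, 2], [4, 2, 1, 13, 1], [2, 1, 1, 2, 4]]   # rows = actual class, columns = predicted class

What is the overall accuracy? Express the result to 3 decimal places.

0.482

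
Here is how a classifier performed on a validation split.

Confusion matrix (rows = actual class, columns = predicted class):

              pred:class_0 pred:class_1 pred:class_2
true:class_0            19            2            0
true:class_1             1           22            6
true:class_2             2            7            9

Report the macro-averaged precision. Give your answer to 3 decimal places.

Per-class precision (TP/(TP+FP)):
  class_0: TP=19, FP=1+2=3 → 19/22 = 0.8636
  class_1: TP=22, FP=2+7=9 → 22/31 = 0.7097
  class_2: TP=9, FP=0+6=6 → 9/15 = 0.6000
Macro-precision = mean = (0.8636 + 0.7097 + 0.6000) / 3 = 0.724

0.724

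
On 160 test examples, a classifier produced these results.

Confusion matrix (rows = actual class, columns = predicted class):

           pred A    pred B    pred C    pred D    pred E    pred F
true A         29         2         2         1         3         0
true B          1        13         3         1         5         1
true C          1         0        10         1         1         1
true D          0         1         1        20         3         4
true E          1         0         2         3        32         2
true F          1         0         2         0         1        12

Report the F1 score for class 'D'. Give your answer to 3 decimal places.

Treat 'D' as positive and all other classes as negative.
F1 score = 2·TP/(2·TP+FP+FN).
D: TP=20, FP=1+1+1+3+0=6, FN=0+1+1+3+4=9 → 40/55 = 0.7273

0.727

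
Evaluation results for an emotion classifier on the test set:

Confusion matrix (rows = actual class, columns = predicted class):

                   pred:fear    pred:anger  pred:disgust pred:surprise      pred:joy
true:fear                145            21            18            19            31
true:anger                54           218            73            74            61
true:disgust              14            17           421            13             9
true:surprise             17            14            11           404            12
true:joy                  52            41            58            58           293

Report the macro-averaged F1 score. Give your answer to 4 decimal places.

0.6688

Per-class F1 score (2·TP/(2·TP+FP+FN)):
  fear: TP=145, FP=54+14+17+52=137, FN=21+18+19+31=89 → 290/516 = 0.56202
  anger: TP=218, FP=21+17+14+41=93, FN=54+73+74+61=262 → 436/791 = 0.55120
  disgust: TP=421, FP=18+73+11+58=160, FN=14+17+13+9=53 → 842/1055 = 0.79810
  surprise: TP=404, FP=19+74+13+58=164, FN=17+14+11+12=54 → 808/1026 = 0.78752
  joy: TP=293, FP=31+61+9+12=113, FN=52+41+58+58=209 → 586/908 = 0.64537
Macro-F1 score = mean = (0.56202 + 0.55120 + 0.79810 + 0.78752 + 0.64537) / 5 = 0.6688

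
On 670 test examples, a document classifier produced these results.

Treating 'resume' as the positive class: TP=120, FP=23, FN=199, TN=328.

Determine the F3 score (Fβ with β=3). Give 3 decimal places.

0.398

Fβ = (1+β²)·TP / ((1+β²)·TP + β²·FN + FP), with β²=9
= 10·120 / (10·120 + 9·199 + 23) = 0.398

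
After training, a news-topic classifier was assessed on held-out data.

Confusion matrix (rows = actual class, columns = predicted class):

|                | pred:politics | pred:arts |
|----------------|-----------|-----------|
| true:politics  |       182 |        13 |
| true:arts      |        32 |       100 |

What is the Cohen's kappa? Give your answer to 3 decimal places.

Observed agreement pₒ = trace/N = 282/327 = 0.8624
Expected agreement pₑ = Σ (rowᵢ·colᵢ)/N² = (195·214 + 132·113)/327² = 0.5298
κ = (pₒ − pₑ)/(1 − pₑ) = (0.8624 − 0.5298)/(1 − 0.5298) = 0.707

0.707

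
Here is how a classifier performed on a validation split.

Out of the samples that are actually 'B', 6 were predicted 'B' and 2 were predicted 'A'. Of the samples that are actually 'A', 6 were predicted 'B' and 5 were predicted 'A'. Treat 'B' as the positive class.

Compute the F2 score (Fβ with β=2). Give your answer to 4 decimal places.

Fβ = (1+β²)·TP / ((1+β²)·TP + β²·FN + FP), with β²=4
= 5·6 / (5·6 + 4·2 + 6) = 0.6818

0.6818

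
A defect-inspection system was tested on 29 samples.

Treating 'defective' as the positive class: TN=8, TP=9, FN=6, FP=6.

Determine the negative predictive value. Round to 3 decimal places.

NPV = TN/(TN+FN) = 8/(8+6) = 0.571

0.571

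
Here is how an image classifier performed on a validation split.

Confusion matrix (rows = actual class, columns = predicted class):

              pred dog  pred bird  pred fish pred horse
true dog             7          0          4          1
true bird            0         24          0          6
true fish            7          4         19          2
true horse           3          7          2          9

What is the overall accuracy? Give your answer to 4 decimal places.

0.6211

Accuracy = trace / total = (7+24+19+9=59) / 95 = 59/95 = 0.6211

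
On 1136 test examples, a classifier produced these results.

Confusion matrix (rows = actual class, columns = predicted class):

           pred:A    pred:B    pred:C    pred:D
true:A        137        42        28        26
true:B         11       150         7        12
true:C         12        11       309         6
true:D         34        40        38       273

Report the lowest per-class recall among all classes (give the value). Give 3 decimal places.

0.588

Per-class recall (TP/(TP+FN)):
  A: TP=137, FN=42+28+26=96 → 137/233 = 0.5880
  B: TP=150, FN=11+7+12=30 → 150/180 = 0.8333
  C: TP=309, FN=12+11+6=29 → 309/338 = 0.9142
  D: TP=273, FN=34+40+38=112 → 273/385 = 0.7091
Lowest is class 'A' with recall = 0.588.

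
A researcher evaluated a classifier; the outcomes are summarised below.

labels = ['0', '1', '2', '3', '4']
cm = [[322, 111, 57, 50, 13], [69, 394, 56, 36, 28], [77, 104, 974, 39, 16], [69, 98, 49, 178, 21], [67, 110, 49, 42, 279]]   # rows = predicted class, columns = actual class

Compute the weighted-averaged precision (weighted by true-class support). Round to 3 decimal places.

0.661

Per-class precision (TP/(TP+FP)):
  0: TP=322, FP=111+57+50+13=231 → 322/553 = 0.5823
  1: TP=394, FP=69+56+36+28=189 → 394/583 = 0.6758
  2: TP=974, FP=77+104+39+16=236 → 974/1210 = 0.8050
  3: TP=178, FP=69+98+49+21=237 → 178/415 = 0.4289
  4: TP=279, FP=67+110+49+42=268 → 279/547 = 0.5101
Weighted-precision = Σ (supportᵢ/N)·precisionᵢ with N=3308: (604/3308)·0.5823 + (817/3308)·0.6758 + (1185/3308)·0.8050 + (345/3308)·0.4289 + (357/3308)·0.5101 = 0.661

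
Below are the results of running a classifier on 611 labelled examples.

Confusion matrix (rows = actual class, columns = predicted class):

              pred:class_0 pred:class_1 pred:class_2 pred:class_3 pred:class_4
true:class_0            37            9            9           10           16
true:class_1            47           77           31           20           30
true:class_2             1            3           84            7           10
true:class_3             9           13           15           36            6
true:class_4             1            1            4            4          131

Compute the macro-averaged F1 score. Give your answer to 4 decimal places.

Per-class F1 score (2·TP/(2·TP+FP+FN)):
  class_0: TP=37, FP=47+1+9+1=58, FN=9+9+10+16=44 → 74/176 = 0.42045
  class_1: TP=77, FP=9+3+13+1=26, FN=47+31+20+30=128 → 154/308 = 0.50000
  class_2: TP=84, FP=9+31+15+4=59, FN=1+3+7+10=21 → 168/248 = 0.67742
  class_3: TP=36, FP=10+20+7+4=41, FN=9+13+15+6=43 → 72/156 = 0.46154
  class_4: TP=131, FP=16+30+10+6=62, FN=1+1+4+4=10 → 262/334 = 0.78443
Macro-F1 score = mean = (0.42045 + 0.50000 + 0.67742 + 0.46154 + 0.78443) / 5 = 0.5688

0.5688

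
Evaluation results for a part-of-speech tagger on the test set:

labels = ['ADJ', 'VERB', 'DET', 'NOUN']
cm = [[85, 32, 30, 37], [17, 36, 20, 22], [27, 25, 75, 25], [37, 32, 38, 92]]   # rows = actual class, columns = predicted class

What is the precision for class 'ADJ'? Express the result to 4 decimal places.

0.5120

precision = TP/(TP+FP).
ADJ: TP=85, FP=17+27+37=81 → 85/166 = 0.51205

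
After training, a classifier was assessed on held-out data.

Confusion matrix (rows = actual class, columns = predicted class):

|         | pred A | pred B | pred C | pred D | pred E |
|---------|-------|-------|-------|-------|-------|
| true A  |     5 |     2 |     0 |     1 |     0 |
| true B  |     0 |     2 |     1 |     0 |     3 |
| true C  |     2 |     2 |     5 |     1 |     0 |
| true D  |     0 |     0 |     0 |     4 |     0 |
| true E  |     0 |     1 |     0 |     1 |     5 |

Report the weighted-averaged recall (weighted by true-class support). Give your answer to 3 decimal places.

0.600

Per-class recall (TP/(TP+FN)):
  A: TP=5, FN=2+0+1+0=3 → 5/8 = 0.6250
  B: TP=2, FN=0+1+0+3=4 → 2/6 = 0.3333
  C: TP=5, FN=2+2+1+0=5 → 5/10 = 0.5000
  D: TP=4, FN=0+0+0+0=0 → 4/4 = 1.0000
  E: TP=5, FN=0+1+0+1=2 → 5/7 = 0.7143
Weighted-recall = Σ (supportᵢ/N)·recallᵢ with N=35: (8/35)·0.6250 + (6/35)·0.3333 + (10/35)·0.5000 + (4/35)·1.0000 + (7/35)·0.7143 = 0.600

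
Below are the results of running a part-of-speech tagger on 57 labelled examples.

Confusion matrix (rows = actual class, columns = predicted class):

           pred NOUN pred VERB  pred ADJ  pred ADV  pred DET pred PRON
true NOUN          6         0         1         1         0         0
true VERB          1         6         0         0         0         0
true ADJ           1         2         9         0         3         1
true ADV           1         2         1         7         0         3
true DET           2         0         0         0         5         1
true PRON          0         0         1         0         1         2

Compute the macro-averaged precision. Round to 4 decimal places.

Per-class precision (TP/(TP+FP)):
  NOUN: TP=6, FP=1+1+1+2+0=5 → 6/11 = 0.54545
  VERB: TP=6, FP=0+2+2+0+0=4 → 6/10 = 0.60000
  ADJ: TP=9, FP=1+0+1+0+1=3 → 9/12 = 0.75000
  ADV: TP=7, FP=1+0+0+0+0=1 → 7/8 = 0.87500
  DET: TP=5, FP=0+0+3+0+1=4 → 5/9 = 0.55556
  PRON: TP=2, FP=0+0+1+3+1=5 → 2/7 = 0.28571
Macro-precision = mean = (0.54545 + 0.60000 + 0.75000 + 0.87500 + 0.55556 + 0.28571) / 6 = 0.6020

0.6020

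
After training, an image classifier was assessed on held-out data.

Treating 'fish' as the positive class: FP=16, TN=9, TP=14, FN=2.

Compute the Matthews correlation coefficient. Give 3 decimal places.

0.259

MCC = (TP·TN − FP·FN) / √((TP+FP)(TP+FN)(TN+FP)(TN+FN))
Numerator = 14·9 − 16·2 = 94
Denominator = √(30·16·25·11) = √132000 = 363.3180
MCC = 94 / 363.3180 = 0.259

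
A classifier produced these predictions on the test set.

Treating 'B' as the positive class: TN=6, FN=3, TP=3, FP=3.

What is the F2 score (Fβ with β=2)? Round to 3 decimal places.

Fβ = (1+β²)·TP / ((1+β²)·TP + β²·FN + FP), with β²=4
= 5·3 / (5·3 + 4·3 + 3) = 0.500

0.500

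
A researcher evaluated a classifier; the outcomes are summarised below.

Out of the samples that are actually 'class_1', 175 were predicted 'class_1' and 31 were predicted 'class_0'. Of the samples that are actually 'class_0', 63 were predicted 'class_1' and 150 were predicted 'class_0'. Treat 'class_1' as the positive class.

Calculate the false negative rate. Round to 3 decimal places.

FNR = FN/(FN+TP) = 31/(31+175) = 0.150

0.150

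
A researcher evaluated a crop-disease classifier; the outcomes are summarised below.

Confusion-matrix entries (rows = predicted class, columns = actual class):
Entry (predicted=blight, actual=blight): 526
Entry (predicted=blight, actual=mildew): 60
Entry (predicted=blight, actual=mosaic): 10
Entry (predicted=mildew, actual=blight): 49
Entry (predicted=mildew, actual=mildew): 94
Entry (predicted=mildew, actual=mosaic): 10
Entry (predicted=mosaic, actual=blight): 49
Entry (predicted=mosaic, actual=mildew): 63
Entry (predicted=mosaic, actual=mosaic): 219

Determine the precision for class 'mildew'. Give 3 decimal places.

Take TP from the diagonal, FP from the rest of the 'mildew' prediction marginal, FN from the rest of the 'mildew' actual marginal.
precision = TP/(TP+FP).
mildew: TP=94, FP=49+10=59 → 94/153 = 0.6144

0.614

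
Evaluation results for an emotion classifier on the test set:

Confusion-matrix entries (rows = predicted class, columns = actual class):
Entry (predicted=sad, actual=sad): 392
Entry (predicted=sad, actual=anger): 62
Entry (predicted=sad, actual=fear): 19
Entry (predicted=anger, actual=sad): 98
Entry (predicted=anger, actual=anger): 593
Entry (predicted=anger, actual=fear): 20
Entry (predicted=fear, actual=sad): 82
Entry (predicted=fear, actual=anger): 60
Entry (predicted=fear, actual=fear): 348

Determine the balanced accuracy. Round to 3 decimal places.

0.805

Balanced accuracy = mean of per-class recall.
  sad: recall = 392/572 = 0.6853
  anger: recall = 593/715 = 0.8294
  fear: recall = 348/387 = 0.8992
Mean = (0.6853 + 0.8294 + 0.8992) / 3 = 0.805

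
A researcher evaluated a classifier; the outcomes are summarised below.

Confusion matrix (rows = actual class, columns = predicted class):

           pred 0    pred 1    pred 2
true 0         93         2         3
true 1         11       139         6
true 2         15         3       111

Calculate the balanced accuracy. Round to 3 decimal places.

Balanced accuracy = mean of per-class recall.
  0: recall = 93/98 = 0.9490
  1: recall = 139/156 = 0.8910
  2: recall = 111/129 = 0.8605
Mean = (0.9490 + 0.8910 + 0.8605) / 3 = 0.900

0.900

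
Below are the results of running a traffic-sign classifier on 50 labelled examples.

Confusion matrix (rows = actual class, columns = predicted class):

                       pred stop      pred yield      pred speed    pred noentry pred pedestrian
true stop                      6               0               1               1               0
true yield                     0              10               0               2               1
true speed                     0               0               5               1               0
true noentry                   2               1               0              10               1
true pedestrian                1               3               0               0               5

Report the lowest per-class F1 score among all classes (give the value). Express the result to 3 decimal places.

0.625

Per-class F1 score (2·TP/(2·TP+FP+FN)):
  stop: TP=6, FP=0+0+2+1=3, FN=0+1+1+0=2 → 12/17 = 0.7059
  yield: TP=10, FP=0+0+1+3=4, FN=0+0+2+1=3 → 20/27 = 0.7407
  speed: TP=5, FP=1+0+0+0=1, FN=0+0+1+0=1 → 10/12 = 0.8333
  noentry: TP=10, FP=1+2+1+0=4, FN=2+1+0+1=4 → 20/28 = 0.7143
  pedestrian: TP=5, FP=0+1+0+1=2, FN=1+3+0+0=4 → 10/16 = 0.6250
Lowest is class 'pedestrian' with F1 score = 0.625.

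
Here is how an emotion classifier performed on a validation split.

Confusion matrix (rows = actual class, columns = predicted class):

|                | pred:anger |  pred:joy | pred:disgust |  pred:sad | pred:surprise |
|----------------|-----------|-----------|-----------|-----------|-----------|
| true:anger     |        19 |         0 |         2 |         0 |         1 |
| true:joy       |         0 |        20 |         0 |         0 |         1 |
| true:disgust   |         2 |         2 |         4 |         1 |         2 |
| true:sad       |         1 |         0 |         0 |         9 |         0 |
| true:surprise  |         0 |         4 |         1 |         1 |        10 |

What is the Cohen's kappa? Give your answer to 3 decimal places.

0.710

Observed agreement pₒ = trace/N = 62/80 = 0.7750
Expected agreement pₑ = Σ (rowᵢ·colᵢ)/N² = (22·22 + 21·26 + 11·7 + 10·11 + 16·14)/80² = 0.2252
κ = (pₒ − pₑ)/(1 − pₑ) = (0.7750 − 0.2252)/(1 − 0.2252) = 0.710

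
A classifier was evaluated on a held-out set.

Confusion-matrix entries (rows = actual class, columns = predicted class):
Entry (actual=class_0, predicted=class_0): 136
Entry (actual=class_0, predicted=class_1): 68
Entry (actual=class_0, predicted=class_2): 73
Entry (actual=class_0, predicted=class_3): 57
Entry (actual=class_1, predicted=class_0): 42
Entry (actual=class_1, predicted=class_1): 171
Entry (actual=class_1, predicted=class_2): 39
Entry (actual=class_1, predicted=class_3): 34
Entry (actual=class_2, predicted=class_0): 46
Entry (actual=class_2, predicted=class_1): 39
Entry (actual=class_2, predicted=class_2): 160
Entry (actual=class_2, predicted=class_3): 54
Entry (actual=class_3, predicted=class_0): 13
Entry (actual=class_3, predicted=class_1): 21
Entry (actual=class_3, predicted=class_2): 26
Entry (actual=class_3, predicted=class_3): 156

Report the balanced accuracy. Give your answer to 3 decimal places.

Balanced accuracy = mean of per-class recall.
  class_0: recall = 136/334 = 0.4072
  class_1: recall = 171/286 = 0.5979
  class_2: recall = 160/299 = 0.5351
  class_3: recall = 156/216 = 0.7222
Mean = (0.4072 + 0.5979 + 0.5351 + 0.7222) / 4 = 0.566

0.566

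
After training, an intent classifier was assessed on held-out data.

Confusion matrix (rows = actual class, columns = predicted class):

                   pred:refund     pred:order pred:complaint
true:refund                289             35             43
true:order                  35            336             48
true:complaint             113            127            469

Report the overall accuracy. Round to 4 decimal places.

Accuracy = trace / total = (289+336+469=1094) / 1495 = 1094/1495 = 0.7318

0.7318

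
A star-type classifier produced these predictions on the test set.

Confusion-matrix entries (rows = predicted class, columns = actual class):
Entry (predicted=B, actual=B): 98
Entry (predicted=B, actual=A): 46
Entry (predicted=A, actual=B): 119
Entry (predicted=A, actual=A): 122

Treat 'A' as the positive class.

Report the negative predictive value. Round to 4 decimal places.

0.6806

NPV = TN/(TN+FN) = 98/(98+46) = 0.6806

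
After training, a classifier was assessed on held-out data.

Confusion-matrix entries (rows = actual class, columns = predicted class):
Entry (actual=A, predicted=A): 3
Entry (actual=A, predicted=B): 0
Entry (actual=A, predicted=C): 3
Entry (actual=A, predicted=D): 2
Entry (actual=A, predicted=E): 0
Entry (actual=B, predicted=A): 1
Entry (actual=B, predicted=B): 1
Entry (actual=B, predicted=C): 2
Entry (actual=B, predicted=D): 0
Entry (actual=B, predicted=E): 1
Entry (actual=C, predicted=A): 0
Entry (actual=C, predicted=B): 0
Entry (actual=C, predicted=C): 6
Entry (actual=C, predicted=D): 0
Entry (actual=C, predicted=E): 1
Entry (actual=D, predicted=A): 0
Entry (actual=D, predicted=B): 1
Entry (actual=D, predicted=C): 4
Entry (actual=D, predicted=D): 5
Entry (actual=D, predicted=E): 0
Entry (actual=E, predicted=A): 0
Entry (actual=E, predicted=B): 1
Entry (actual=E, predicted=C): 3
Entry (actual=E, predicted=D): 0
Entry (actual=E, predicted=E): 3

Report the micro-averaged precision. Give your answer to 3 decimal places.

Micro-averaging pools counts across classes: ΣTP=18, ΣFP=19, ΣFN=19.
Micro-precision = TP/(TP+FP) on pooled counts = 0.486 (equals overall accuracy in single-label multiclass).

0.486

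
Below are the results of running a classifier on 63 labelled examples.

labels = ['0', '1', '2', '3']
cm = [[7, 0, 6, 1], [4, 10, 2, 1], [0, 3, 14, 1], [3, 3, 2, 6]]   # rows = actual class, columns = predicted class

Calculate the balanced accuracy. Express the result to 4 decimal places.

0.5736

Balanced accuracy = mean of per-class recall.
  0: recall = 7/14 = 0.50000
  1: recall = 10/17 = 0.58824
  2: recall = 14/18 = 0.77778
  3: recall = 6/14 = 0.42857
Mean = (0.50000 + 0.58824 + 0.77778 + 0.42857) / 4 = 0.5736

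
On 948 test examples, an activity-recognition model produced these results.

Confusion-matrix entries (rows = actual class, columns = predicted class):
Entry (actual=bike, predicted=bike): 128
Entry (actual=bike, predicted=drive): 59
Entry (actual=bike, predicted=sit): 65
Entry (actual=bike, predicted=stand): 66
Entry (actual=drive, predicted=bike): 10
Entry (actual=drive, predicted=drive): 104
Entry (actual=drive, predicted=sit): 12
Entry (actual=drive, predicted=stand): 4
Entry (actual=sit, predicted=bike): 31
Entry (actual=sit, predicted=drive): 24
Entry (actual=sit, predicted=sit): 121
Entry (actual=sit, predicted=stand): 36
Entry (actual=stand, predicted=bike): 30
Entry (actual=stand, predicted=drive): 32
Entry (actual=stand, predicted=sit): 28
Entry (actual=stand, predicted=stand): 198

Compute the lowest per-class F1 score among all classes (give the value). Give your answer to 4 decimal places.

0.4952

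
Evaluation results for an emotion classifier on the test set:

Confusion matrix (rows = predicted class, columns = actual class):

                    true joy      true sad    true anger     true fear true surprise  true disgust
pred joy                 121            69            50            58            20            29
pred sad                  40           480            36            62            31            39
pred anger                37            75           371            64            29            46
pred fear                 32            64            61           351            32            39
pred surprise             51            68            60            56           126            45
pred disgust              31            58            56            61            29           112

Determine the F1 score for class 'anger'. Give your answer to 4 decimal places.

0.5908

One-vs-rest for 'anger': TP = diagonal; FP = other classes predicted 'anger'; FN = 'anger' predicted as other.
F1 score = 2·TP/(2·TP+FP+FN).
anger: TP=371, FP=37+75+64+29+46=251, FN=50+36+61+60+56=263 → 742/1256 = 0.59076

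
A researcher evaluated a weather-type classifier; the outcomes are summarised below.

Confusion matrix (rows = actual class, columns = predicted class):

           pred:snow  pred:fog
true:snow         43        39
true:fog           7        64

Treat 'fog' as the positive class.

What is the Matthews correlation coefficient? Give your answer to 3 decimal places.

0.453

MCC = (TP·TN − FP·FN) / √((TP+FP)(TP+FN)(TN+FP)(TN+FN))
Numerator = 64·43 − 39·7 = 2479
Denominator = √(103·71·82·50) = √29983300 = 5475.7009
MCC = 2479 / 5475.7009 = 0.453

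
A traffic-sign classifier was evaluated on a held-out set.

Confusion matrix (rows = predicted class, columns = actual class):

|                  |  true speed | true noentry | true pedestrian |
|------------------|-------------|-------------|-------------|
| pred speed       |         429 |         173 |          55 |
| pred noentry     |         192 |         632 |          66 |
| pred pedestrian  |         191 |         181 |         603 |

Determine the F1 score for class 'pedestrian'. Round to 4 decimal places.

0.7098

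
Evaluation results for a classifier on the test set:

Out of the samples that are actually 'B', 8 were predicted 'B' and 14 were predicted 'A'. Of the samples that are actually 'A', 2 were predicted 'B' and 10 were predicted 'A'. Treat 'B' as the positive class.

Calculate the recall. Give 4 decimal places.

0.3636

Recall = TP/(TP+FN) = 8/(8+14) = 8/22 = 0.3636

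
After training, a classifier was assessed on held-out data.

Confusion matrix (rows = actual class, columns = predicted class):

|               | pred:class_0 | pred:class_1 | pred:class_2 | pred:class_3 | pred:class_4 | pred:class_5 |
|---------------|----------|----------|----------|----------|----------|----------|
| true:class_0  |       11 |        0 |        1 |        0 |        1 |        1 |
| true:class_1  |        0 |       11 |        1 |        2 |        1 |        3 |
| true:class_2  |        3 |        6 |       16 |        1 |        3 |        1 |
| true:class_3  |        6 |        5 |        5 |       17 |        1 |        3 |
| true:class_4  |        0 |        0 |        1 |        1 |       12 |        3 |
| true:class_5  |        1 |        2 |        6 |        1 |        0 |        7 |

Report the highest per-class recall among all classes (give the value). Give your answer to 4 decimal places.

Per-class recall (TP/(TP+FN)):
  class_0: TP=11, FN=0+1+0+1+1=3 → 11/14 = 0.78571
  class_1: TP=11, FN=0+1+2+1+3=7 → 11/18 = 0.61111
  class_2: TP=16, FN=3+6+1+3+1=14 → 16/30 = 0.53333
  class_3: TP=17, FN=6+5+5+1+3=20 → 17/37 = 0.45946
  class_4: TP=12, FN=0+0+1+1+3=5 → 12/17 = 0.70588
  class_5: TP=7, FN=1+2+6+1+0=10 → 7/17 = 0.41176
Highest is class 'class_0' with recall = 0.7857.

0.7857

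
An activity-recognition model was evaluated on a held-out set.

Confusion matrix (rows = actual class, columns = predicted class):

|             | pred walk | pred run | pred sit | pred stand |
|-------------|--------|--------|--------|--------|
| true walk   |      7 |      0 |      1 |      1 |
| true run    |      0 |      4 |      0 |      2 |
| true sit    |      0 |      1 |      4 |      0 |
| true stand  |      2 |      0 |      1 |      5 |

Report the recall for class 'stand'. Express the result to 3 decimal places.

0.625

One-vs-rest for 'stand': TP = diagonal; FP = other classes predicted 'stand'; FN = 'stand' predicted as other.
recall = TP/(TP+FN).
stand: TP=5, FN=2+0+1=3 → 5/8 = 0.6250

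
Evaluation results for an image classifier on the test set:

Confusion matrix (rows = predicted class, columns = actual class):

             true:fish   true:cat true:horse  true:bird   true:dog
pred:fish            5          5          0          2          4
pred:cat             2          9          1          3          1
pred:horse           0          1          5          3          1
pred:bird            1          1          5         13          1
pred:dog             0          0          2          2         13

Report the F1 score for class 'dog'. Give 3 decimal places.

F1 score = 2·TP/(2·TP+FP+FN).
dog: TP=13, FP=0+0+2+2=4, FN=4+1+1+1=7 → 26/37 = 0.7027

0.703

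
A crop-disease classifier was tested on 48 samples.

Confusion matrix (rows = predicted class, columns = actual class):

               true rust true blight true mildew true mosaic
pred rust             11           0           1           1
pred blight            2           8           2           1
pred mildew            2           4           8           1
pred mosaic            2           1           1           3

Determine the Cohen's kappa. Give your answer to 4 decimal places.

0.4894

Observed agreement pₒ = trace/N = 30/48 = 0.62500
Expected agreement pₑ = Σ (rowᵢ·colᵢ)/N² = (17·13 + 13·13 + 12·15 + 6·7)/48² = 0.26563
κ = (pₒ − pₑ)/(1 − pₑ) = (0.62500 − 0.26563)/(1 − 0.26563) = 0.4894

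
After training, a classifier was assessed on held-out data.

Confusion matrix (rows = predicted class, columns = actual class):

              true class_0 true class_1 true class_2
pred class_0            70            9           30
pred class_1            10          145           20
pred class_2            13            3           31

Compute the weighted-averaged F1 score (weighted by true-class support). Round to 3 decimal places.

0.728

Per-class F1 score (2·TP/(2·TP+FP+FN)):
  class_0: TP=70, FP=9+30=39, FN=10+13=23 → 140/202 = 0.6931
  class_1: TP=145, FP=10+20=30, FN=9+3=12 → 290/332 = 0.8735
  class_2: TP=31, FP=13+3=16, FN=30+20=50 → 62/128 = 0.4844
Weighted-F1 score = Σ (supportᵢ/N)·F1 scoreᵢ with N=331: (93/331)·0.6931 + (157/331)·0.8735 + (81/331)·0.4844 = 0.728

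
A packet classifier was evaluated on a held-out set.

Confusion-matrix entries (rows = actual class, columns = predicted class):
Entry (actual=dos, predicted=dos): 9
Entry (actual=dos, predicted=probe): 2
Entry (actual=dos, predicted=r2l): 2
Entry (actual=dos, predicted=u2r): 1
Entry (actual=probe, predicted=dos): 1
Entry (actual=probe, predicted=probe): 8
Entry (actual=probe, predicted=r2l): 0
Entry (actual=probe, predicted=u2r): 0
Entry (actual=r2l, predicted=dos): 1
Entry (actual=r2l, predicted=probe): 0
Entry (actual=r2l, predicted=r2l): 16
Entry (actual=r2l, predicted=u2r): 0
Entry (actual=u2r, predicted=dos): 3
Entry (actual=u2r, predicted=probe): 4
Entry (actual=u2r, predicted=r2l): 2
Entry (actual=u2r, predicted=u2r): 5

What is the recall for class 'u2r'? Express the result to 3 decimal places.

recall = TP/(TP+FN).
u2r: TP=5, FN=3+4+2=9 → 5/14 = 0.3571

0.357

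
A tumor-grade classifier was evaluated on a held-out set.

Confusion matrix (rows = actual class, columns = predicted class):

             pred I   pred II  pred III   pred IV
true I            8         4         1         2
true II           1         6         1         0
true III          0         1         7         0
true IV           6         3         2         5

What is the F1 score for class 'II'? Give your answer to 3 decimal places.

0.545

Treat 'II' as positive and all other classes as negative.
F1 score = 2·TP/(2·TP+FP+FN).
II: TP=6, FP=4+1+3=8, FN=1+1+0=2 → 12/22 = 0.5455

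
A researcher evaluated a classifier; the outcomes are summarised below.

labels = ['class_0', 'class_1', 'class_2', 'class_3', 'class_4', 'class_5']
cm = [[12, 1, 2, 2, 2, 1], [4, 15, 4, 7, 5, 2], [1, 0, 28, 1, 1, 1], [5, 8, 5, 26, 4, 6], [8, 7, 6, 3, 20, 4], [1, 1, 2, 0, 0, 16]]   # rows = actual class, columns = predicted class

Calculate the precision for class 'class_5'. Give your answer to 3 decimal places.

One-vs-rest for 'class_5': TP = diagonal; FP = other classes predicted 'class_5'; FN = 'class_5' predicted as other.
precision = TP/(TP+FP).
class_5: TP=16, FP=1+2+1+6+4=14 → 16/30 = 0.5333

0.533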